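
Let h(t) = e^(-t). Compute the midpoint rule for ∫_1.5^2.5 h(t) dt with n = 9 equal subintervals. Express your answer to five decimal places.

Δt = (2.5 − 1.5)/9 = 1/9.
Midpoints: 14/9, 5/3, 16/9, 17/9, 2, 19/9, 20/9, 7/3, 22/9.
h(14/9) ≈ 0.21107, h(5/3) ≈ 0.18888, h(16/9) ≈ 0.16901, h(17/9) ≈ 0.15124, h(2) ≈ 0.13534, h(19/9) ≈ 0.12110, h(20/9) ≈ 0.10837, h(7/3) ≈ 0.09697, h(22/9) ≈ 0.08677.
Sum = Δt · [h(14/9) + h(5/3) + h(16/9) + ...].
Sum ≈ 0.14097.

0.14097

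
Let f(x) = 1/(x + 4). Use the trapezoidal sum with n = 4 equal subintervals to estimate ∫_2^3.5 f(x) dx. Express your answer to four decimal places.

Δx = (3.5 − 2)/4 = 0.375.
f(2) = 1/6, f(2.375) = 8/51, f(2.75) = 4/27, f(3.125) = 8/57, f(3.5) = 2/15.
T_4 = (Δx/2)·[f(x_0) + 2f(x_1) + 2f(x_2) + 2f(x_3) + f(x_4)].
Sum ≈ 0.2233.

0.2233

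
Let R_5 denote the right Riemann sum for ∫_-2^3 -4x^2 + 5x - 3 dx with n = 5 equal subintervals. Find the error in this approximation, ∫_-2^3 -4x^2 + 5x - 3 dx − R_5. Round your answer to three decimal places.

Exact integral: ∫_-2^3 f(x) dx ≈ -49.16667.
R_5 = -50.
Error ≈ -49.16667 − (-50) ≈ 0.833.

0.833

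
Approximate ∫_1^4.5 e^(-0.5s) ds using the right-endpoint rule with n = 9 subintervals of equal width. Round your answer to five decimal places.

Δs = (4.5 − 1)/9 = 7/18.
Right endpoints: 25/18, 16/9, 13/6, 23/9, 53/18, 10/3, 67/18, 37/9, 4.5.
f(25/18) ≈ 0.49935, f(16/9) ≈ 0.41111, f(13/6) ≈ 0.33847, f(23/9) ≈ 0.27866, f(53/18) ≈ 0.22942, f(10/3) ≈ 0.18888, f(67/18) ≈ 0.15550, f(37/9) ≈ 0.12802, f(4.5) ≈ 0.10540.
Sum = Δs · [f(25/18) + f(16/9) + f(13/6) + ...].
Sum ≈ 0.90798.

0.90798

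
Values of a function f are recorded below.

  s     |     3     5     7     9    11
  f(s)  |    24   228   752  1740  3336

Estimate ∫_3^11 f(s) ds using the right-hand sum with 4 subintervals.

12112

Δs = 2.
Sum = 2·[228 + 752 + 1740 + 3336] = 12112.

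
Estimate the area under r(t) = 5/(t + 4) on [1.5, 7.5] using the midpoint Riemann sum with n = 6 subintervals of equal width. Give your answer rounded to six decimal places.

Δt = (7.5 − 1.5)/6 = 1.
Midpoints: 2, 3, 4, 5, 6, 7.
r(2) = 5/6, r(3) = 5/7, r(4) = 0.625, r(5) = 5/9, r(6) = 0.5, r(7) = 5/11.
Sum = Δt · [r(2) + r(3) + r(4) + ...].
Sum ≈ 3.682720.

3.682720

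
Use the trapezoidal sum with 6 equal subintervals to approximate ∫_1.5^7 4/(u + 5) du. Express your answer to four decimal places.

Δu = (7 − 1.5)/6 = 11/12.
f(1.5) = 8/13, f(29/12) = 48/89, f(10/3) = 0.48, f(4.25) = 16/37, f(31/6) = 24/61, f(73/12) = 48/133, f(7) = 1/3.
T_6 = (Δu/2)·[f(u_0) + 2f(u_1) + ... + 2f(u_{5}) + f(u_6)].
Sum ≈ 2.4571.

2.4571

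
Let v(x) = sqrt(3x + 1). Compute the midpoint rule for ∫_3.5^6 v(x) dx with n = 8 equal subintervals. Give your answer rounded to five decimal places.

Δx = (6 − 3.5)/8 = 0.3125.
Midpoints: 3.65625, 3.96875, 4.28125, 4.59375, 4.90625, 5.21875, 5.53125, 5.84375.
v(3.65625) ≈ 3.45959, v(3.96875) ≈ 3.59253, v(4.28125) ≈ 3.72072, v(4.59375) ≈ 3.84464, v(4.90625) ≈ 3.96469, v(5.21875) ≈ 4.08121, v(5.53125) ≈ 4.19449, v(5.84375) ≈ 4.30479.
Sum = Δx · [v(3.65625) + v(3.96875) + v(4.28125) + ...].
Sum ≈ 9.73833.

9.73833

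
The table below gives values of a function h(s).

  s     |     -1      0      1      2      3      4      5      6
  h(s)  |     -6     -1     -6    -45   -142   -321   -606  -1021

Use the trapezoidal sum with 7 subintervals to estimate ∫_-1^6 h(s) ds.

Δs = 1.
T_7 = (1/2)·[(-6) + 2·(-1) + 2·(-6) + 2·(-45) + 2·(-142) + 2·(-321) + 2·(-606) + (-1021)] = -1634.5.

-1634.5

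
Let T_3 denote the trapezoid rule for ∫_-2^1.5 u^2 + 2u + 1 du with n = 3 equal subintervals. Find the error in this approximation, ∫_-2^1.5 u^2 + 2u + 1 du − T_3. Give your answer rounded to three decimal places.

Exact integral: ∫_-2^1.5 f(u) du ≈ 5.54167.
T_3 ≈ 6.33565.
Error ≈ 5.54167 − 6.33565 ≈ -0.794.

-0.794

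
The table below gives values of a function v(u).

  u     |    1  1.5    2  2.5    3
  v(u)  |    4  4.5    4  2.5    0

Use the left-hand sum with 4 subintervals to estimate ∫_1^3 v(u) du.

7.5

Δu = 0.5.
Sum = 0.5·[4 + 4.5 + 4 + 2.5] = 7.5.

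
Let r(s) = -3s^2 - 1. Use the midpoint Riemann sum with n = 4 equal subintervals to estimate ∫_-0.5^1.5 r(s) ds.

Δs = (1.5 − (-0.5))/4 = 0.5.
Midpoints: -0.25, 0.25, 0.75, 1.25.
r(-0.25) = -1.1875, r(0.25) = -1.1875, r(0.75) = -2.6875, r(1.25) = -5.6875.
Sum = Δs · [r(-0.25) + r(0.25) + r(0.75) + r(1.25)].
Sum = -5.375.

-5.375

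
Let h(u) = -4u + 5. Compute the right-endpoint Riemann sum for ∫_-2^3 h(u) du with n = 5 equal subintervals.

5

Δu = (3 − (-2))/5 = 1.
Right endpoints: -1, 0, 1, 2, 3.
h(-1) = 9, h(0) = 5, h(1) = 1, h(2) = -3, h(3) = -7.
Sum = Δu · [h(-1) + h(0) + h(1) + h(2) + h(3)].
Sum = 5.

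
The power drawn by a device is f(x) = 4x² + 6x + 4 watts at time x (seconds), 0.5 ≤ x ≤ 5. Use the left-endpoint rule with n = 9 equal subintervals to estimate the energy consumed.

Δx = (5 − 0.5)/9 = 0.5.
Left endpoints: 0.5, 1, 1.5, 2, 2.5, 3, 3.5, 4, 4.5.
f(0.5) = 8, f(1) = 14, f(1.5) = 22, f(2) = 32, f(2.5) = 44, f(3) = 58, f(3.5) = 74, f(4) = 92, f(4.5) = 112.
Sum = Δx · [f(0.5) + f(1) + f(1.5) + ...].
Sum = 228.

228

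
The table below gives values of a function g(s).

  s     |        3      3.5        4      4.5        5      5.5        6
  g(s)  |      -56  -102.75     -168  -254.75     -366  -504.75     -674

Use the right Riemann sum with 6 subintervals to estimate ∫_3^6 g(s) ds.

-1035.125

Δs = 0.5.
Sum = 0.5·[(-102.75) + (-168) + (-254.75) + (-366) + (-504.75) + (-674)] = -1035.125.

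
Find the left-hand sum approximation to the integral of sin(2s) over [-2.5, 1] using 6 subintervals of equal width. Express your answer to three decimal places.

0.324

Δs = (1 − (-2.5))/6 = 7/12.
Left endpoints: -2.5, -23/12, -4/3, -0.75, -1/6, 5/12.
f(-2.5) ≈ 0.959, f(-23/12) ≈ 0.638, f(-4/3) ≈ -0.457, f(-0.75) ≈ -0.997, f(-1/6) ≈ -0.327, f(5/12) ≈ 0.740.
Sum = Δs · [f(-2.5) + f(-23/12) + f(-4/3) + ...].
Sum ≈ 0.324.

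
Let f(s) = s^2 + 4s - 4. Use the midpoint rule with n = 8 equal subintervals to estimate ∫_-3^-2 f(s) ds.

Δs = (-2 − (-3))/8 = 0.125.
Midpoints: -2.9375, -2.8125, -2.6875, -2.5625, -2.4375, -2.3125, -2.1875, -2.0625.
f(-2.9375) = -7.12109375, f(-2.8125) = -7.33984375, f(-2.6875) = -7.52734375, f(-2.5625) = -7.68359375, f(-2.4375) = -7.80859375, f(-2.3125) = -7.90234375, f(-2.1875) = -7.96484375, f(-2.0625) = -7.99609375.
Sum = Δs · [f(-2.9375) + f(-2.8125) + f(-2.6875) + ...].
Sum = -7.66796875.

-7.66796875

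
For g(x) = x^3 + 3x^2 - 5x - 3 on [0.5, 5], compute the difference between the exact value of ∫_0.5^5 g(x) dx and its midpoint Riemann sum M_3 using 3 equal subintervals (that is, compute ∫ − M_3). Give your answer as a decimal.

9.4921875

Exact integral: ∫_0.5^5 g(x) dx = 205.734375.
M_3 = 196.2421875.
Error = 205.734375 − 196.2421875 = 9.4921875.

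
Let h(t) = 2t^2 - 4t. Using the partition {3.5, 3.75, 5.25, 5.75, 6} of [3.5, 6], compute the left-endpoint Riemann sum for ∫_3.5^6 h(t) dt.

Subinterval widths: 0.25, 1.5, 0.5, 0.25.
Left endpoints: 3.5, 3.75, 5.25, 5.75.
h(3.5) = 10.5, h(3.75) = 13.125, h(5.25) = 34.125, h(5.75) = 43.125.
Sum = Σ Δt_i · h(t_i).
Sum = 50.15625.

50.15625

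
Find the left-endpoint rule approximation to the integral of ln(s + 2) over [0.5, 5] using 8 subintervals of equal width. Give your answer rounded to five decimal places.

Δs = (5 − 0.5)/8 = 0.5625.
Left endpoints: 0.5, 1.0625, 1.625, 2.1875, 2.75, 3.3125, 3.875, 4.4375.
f(0.5) ≈ 0.91629, f(1.0625) ≈ 1.11923, f(1.625) ≈ 1.28785, f(2.1875) ≈ 1.43210, f(2.75) ≈ 1.55814, f(3.3125) ≈ 1.67006, f(3.875) ≈ 1.77071, f(4.4375) ≈ 1.86214.
Sum = Δs · [f(0.5) + f(1.0625) + f(1.625) + ...].
Sum ≈ 6.53430.

6.53430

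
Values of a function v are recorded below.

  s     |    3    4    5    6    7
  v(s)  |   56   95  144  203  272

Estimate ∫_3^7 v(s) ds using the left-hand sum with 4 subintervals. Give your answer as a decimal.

498

Δs = 1.
Sum = 1·[56 + 95 + 144 + 203] = 498.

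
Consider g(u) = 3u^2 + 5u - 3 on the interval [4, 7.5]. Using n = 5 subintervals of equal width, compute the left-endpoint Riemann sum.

400.47

Δu = (7.5 − 4)/5 = 0.7.
Left endpoints: 4, 4.7, 5.4, 6.1, 6.8.
g(4) = 65, g(4.7) = 86.77, g(5.4) = 111.48, g(6.1) = 139.13, g(6.8) = 169.72.
Sum = Δu · [g(4) + g(4.7) + g(5.4) + g(6.1) + g(6.8)].
Sum = 400.47.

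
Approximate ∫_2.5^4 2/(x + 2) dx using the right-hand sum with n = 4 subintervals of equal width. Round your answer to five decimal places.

Δx = (4 − 2.5)/4 = 0.375.
Right endpoints: 2.875, 3.25, 3.625, 4.
f(2.875) = 16/39, f(3.25) = 8/21, f(3.625) = 16/45, f(4) = 1/3.
Sum = Δx · [f(2.875) + f(3.25) + f(3.625) + f(4)].
Sum ≈ 0.55504.

0.55504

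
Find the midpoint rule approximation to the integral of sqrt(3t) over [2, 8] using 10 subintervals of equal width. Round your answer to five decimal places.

22.86648

Δt = (8 − 2)/10 = 0.6.
Midpoints: 2.3, 2.9, 3.5, 4.1, 4.7, 5.3, 5.9, 6.5, 7.1, 7.7.
f(2.3) ≈ 2.62679, f(2.9) ≈ 2.94958, f(3.5) ≈ 3.24037, f(4.1) ≈ 3.50714, f(4.7) ≈ 3.75500, f(5.3) ≈ 3.98748, f(5.9) ≈ 4.20714, f(6.5) ≈ 4.41588, f(7.1) ≈ 4.61519, f(7.7) ≈ 4.80625.
Sum = Δt · [f(2.3) + f(2.9) + f(3.5) + ...].
Sum ≈ 22.86648.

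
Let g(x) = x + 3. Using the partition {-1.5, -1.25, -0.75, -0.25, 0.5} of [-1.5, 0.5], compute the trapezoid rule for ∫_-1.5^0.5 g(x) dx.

Subinterval widths: 0.25, 0.5, 0.5, 0.75.
g(-1.5) = 1.5, g(-1.25) = 1.75, g(-0.75) = 2.25, g(-0.25) = 2.75, g(0.5) = 3.5.
On each subinterval the trapezoid contributes (Δx_i/2)·[g(x_{i-1}) + g(x_i)].
Sum = 5.

5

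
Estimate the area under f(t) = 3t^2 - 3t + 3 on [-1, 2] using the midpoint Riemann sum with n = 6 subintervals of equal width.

Δt = (2 − (-1))/6 = 0.5.
Midpoints: -0.75, -0.25, 0.25, 0.75, 1.25, 1.75.
f(-0.75) = 6.9375, f(-0.25) = 3.9375, f(0.25) = 2.4375, f(0.75) = 2.4375, f(1.25) = 3.9375, f(1.75) = 6.9375.
Sum = Δt · [f(-0.75) + f(-0.25) + f(0.25) + ...].
Sum = 13.3125.

13.3125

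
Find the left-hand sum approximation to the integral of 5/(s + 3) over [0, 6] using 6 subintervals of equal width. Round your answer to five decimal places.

6.08929

Δs = (6 − 0)/6 = 1.
Left endpoints: 0, 1, 2, 3, 4, 5.
f(0) = 5/3, f(1) = 1.25, f(2) = 1, f(3) = 5/6, f(4) = 5/7, f(5) = 0.625.
Sum = Δs · [f(0) + f(1) + f(2) + ...].
Sum ≈ 6.08929.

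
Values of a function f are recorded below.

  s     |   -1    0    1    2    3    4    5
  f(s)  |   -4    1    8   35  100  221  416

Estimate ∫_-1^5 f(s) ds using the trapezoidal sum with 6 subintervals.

571

Δs = 1.
T_6 = (1/2)·[(-4) + 2·1 + 2·8 + 2·35 + 2·100 + 2·221 + 416] = 571.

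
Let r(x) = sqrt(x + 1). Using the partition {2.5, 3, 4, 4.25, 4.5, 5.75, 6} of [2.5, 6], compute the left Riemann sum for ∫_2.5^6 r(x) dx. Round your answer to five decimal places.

7.64828

Subinterval widths: 0.5, 1, 0.25, 0.25, 1.25, 0.25.
Left endpoints: 2.5, 3, 4, 4.25, 4.5, 5.75.
r(2.5) ≈ 1.87083, r(3) ≈ 2.00000, r(4) ≈ 2.23607, r(4.25) ≈ 2.29129, r(4.5) ≈ 2.34521, r(5.75) ≈ 2.59808.
Sum = Σ Δx_i · r(x_i).
Sum ≈ 7.64828.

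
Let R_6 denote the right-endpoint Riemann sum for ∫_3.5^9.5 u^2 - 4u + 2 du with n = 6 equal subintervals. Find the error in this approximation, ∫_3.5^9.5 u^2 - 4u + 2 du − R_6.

-28

Exact integral: ∫_3.5^9.5 f(u) du = 127.5.
R_6 = 155.5.
Error = 127.5 − 155.5 = -28.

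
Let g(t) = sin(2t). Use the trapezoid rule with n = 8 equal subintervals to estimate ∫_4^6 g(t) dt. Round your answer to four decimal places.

Δt = (6 − 4)/8 = 0.25.
g(4) ≈ 0.9894, g(4.25) ≈ 0.7985, g(4.5) ≈ 0.4121, g(4.75) ≈ -0.0752, g(5) ≈ -0.5440, g(5.25) ≈ -0.8797, g(5.5) ≈ -1.0000, g(5.75) ≈ -0.8755, g(6) ≈ -0.5366.
T_8 = (Δt/2)·[g(t_0) + 2g(t_1) + ... + 2g(t_{7}) + g(t_8)].
Sum ≈ -0.4843.

-0.4843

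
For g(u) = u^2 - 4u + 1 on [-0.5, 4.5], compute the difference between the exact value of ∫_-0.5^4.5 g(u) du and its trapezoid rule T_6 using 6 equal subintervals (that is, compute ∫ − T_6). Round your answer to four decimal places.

-0.5787

Exact integral: ∫_-0.5^4.5 g(u) du ≈ -4.583333.
T_6 ≈ -4.004630.
Error ≈ -4.583333 − (-4.004630) ≈ -0.5787.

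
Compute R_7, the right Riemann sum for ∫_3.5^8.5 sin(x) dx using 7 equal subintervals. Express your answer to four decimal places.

0.0904

Δx = (8.5 − 3.5)/7 = 5/7.
Right endpoints: 59/14, 69/14, 79/14, 89/14, 99/14, 109/14, 8.5.
f(59/14) ≈ -0.8785, f(69/14) ≈ -0.9767, f(79/14) ≈ -0.5975, f(89/14) ≈ 0.0739, f(99/14) ≈ 0.7091, f(109/14) ≈ 0.9977, f(8.5) ≈ 0.7985.
Sum = Δx · [f(59/14) + f(69/14) + f(79/14) + ...].
Sum ≈ 0.0904.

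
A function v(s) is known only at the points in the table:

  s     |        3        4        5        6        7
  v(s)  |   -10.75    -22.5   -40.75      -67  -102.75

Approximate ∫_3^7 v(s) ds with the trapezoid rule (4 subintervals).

-187

Δs = 1.
T_4 = (1/2)·[(-10.75) + 2·(-22.5) + 2·(-40.75) + 2·(-67) + (-102.75)] = -187.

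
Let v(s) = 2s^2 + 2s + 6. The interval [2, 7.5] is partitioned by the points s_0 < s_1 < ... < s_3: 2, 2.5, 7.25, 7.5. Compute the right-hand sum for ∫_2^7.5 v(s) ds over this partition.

641.84375

Subinterval widths: 0.5, 4.75, 0.25.
Right endpoints: 2.5, 7.25, 7.5.
v(2.5) = 23.5, v(7.25) = 125.625, v(7.5) = 133.5.
Sum = Σ Δs_i · v(s_i).
Sum = 641.84375.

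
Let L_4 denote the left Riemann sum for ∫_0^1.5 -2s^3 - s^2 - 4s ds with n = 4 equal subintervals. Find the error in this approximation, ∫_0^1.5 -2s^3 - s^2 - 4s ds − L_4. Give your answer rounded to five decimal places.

-2.61914

Exact integral: ∫_0^1.5 f(s) ds = -8.15625.
L_4 ≈ -5.5371094.
Error ≈ -8.15625 − (-5.5371094) ≈ -2.61914.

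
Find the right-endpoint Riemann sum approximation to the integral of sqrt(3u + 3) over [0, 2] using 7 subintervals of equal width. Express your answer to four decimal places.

Δu = (2 − 0)/7 = 2/7.
Right endpoints: 2/7, 4/7, 6/7, 8/7, 10/7, 12/7, 2.
f(2/7) ≈ 1.9640, f(4/7) ≈ 2.1712, f(6/7) ≈ 2.3604, f(8/7) ≈ 2.5355, f(10/7) ≈ 2.6992, f(12/7) ≈ 2.8536, f(2) ≈ 3.0000.
Sum = Δu · [f(2/7) + f(4/7) + f(6/7) + ...].
Sum ≈ 5.0240.

5.0240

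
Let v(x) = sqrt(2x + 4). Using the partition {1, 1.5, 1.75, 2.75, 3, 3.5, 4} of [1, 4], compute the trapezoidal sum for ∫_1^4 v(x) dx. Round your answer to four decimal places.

Subinterval widths: 0.5, 0.25, 1, 0.25, 0.5, 0.5.
v(1) ≈ 2.4495, v(1.5) ≈ 2.6458, v(1.75) ≈ 2.7386, v(2.75) ≈ 3.0822, v(3) ≈ 3.1623, v(3.5) ≈ 3.3166, v(4) ≈ 3.4641.
On each subinterval the trapezoid contributes (Δx_i/2)·[v(x_{i-1}) + v(x_i)].
Sum ≈ 8.9527.

8.9527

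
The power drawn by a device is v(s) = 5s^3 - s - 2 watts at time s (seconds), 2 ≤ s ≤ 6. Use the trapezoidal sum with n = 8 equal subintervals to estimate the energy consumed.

1586

Δs = (6 − 2)/8 = 0.5.
v(2) = 36, v(2.5) = 73.625, v(3) = 130, v(3.5) = 208.875, v(4) = 314, v(4.5) = 449.125, v(5) = 618, v(5.5) = 824.375, v(6) = 1072.
T_8 = (Δs/2)·[v(s_0) + 2v(s_1) + ... + 2v(s_{7}) + v(s_8)].
Sum = 1586.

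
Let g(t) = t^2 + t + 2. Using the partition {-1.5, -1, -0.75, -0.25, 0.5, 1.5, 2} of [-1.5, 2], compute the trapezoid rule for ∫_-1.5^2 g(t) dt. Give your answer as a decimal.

Subinterval widths: 0.5, 0.25, 0.5, 0.75, 1, 0.5.
g(-1.5) = 2.75, g(-1) = 2, g(-0.75) = 1.8125, g(-0.25) = 1.8125, g(0.5) = 2.75, g(1.5) = 5.75, g(2) = 8.
On each subinterval the trapezoid contributes (Δt_i/2)·[g(t_{i-1}) + g(t_i)].
Sum = 11.96875.

11.96875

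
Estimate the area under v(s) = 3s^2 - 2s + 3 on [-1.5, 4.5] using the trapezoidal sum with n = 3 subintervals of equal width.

106.5

Δs = (4.5 − (-1.5))/3 = 2.
v(-1.5) = 12.75, v(0.5) = 2.75, v(2.5) = 16.75, v(4.5) = 54.75.
T_3 = (Δs/2)·[v(s_0) + 2v(s_1) + 2v(s_2) + v(s_3)].
Sum = 106.5.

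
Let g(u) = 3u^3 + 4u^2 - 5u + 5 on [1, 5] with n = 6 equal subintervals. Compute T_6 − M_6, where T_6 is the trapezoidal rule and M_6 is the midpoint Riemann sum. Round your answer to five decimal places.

13.77778

T_6 ≈ 602.5185185.
M_6 ≈ 588.7407407.
T_6 − M_6 ≈ 13.77778.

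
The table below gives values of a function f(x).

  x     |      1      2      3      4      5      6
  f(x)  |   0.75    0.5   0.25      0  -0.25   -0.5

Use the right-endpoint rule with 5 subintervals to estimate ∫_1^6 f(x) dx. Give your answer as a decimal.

0

Δx = 1.
Sum = 1·[0.5 + 0.25 + 0 + (-0.25) + (-0.5)] = 0.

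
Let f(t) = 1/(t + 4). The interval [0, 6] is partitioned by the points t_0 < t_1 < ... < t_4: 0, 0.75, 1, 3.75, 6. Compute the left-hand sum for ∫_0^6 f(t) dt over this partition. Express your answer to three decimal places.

Subinterval widths: 0.75, 0.25, 2.75, 2.25.
Left endpoints: 0, 0.75, 1, 3.75.
f(0) = 0.25, f(0.75) = 4/19, f(1) = 0.2, f(3.75) = 4/31.
Sum = Σ Δt_i · f(t_i).
Sum ≈ 1.080.

1.080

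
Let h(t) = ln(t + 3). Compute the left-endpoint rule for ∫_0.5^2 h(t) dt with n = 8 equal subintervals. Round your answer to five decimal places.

2.12883

Δt = (2 − 0.5)/8 = 0.1875.
Left endpoints: 0.5, 0.6875, 0.875, 1.0625, 1.25, 1.4375, 1.625, 1.8125.
h(0.5) ≈ 1.25276, h(0.6875) ≈ 1.30495, h(0.875) ≈ 1.35455, h(1.0625) ≈ 1.40180, h(1.25) ≈ 1.44692, h(1.4375) ≈ 1.49009, h(1.625) ≈ 1.53148, h(1.8125) ≈ 1.57122.
Sum = Δt · [h(0.5) + h(0.6875) + h(0.875) + ...].
Sum ≈ 2.12883.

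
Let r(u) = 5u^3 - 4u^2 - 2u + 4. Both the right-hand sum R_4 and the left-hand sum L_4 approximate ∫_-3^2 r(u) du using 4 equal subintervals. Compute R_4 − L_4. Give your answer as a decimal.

231.25

R_4 = -2.265625.
L_4 = -233.515625.
R_4 − L_4 = 231.25.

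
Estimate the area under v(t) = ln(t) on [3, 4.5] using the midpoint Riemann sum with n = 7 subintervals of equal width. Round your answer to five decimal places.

Δt = (4.5 − 3)/7 = 3/14.
Midpoints: 87/28, 93/28, 99/28, 3.75, 111/28, 117/28, 123/28.
v(87/28) ≈ 1.13370, v(93/28) ≈ 1.20039, v(99/28) ≈ 1.26292, v(3.75) ≈ 1.32176, v(111/28) ≈ 1.37733, v(117/28) ≈ 1.42997, v(123/28) ≈ 1.47998.
Sum = Δt · [v(87/28) + v(93/28) + v(99/28) + ...].
Sum ≈ 1.97272.

1.97272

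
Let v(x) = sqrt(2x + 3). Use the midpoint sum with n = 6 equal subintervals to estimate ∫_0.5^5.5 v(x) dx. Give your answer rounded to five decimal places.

14.80108

Δx = (5.5 − 0.5)/6 = 5/6.
Midpoints: 11/12, 1.75, 31/12, 41/12, 4.25, 61/12.
v(11/12) ≈ 2.19848, v(1.75) ≈ 2.54951, v(31/12) ≈ 2.85774, v(41/12) ≈ 3.13581, v(4.25) ≈ 3.39116, v(61/12) ≈ 3.62859.
Sum = Δx · [v(11/12) + v(1.75) + v(31/12) + ...].
Sum ≈ 14.80108.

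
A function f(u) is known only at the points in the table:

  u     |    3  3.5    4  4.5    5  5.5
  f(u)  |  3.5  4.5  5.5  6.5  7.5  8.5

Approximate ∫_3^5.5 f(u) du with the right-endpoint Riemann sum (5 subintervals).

Δu = 0.5.
Sum = 0.5·[4.5 + 5.5 + 6.5 + 7.5 + 8.5] = 16.25.

16.25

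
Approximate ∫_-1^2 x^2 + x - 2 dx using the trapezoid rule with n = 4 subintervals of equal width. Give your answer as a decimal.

Δx = (2 − (-1))/4 = 0.75.
f(-1) = -2, f(-0.25) = -2.1875, f(0.5) = -1.25, f(1.25) = 0.8125, f(2) = 4.
T_4 = (Δx/2)·[f(x_0) + 2f(x_1) + 2f(x_2) + 2f(x_3) + f(x_4)].
Sum = -1.21875.

-1.21875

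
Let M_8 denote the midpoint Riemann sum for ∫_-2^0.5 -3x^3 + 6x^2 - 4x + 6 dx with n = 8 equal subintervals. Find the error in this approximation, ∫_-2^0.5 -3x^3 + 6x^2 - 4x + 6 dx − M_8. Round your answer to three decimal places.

0.259

Exact integral: ∫_-2^0.5 f(x) dx = 50.703125.
M_8 ≈ 50.44373.
Error ≈ 50.703125 − 50.44373 ≈ 0.259.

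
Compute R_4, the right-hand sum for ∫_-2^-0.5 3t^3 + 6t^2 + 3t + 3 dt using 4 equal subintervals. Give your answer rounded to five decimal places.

Δt = (-0.5 − (-2))/4 = 0.375.
Right endpoints: -1.625, -1.25, -0.875, -0.5.
f(-1.625) = 561/512, f(-1.25) = 2.765625, f(-0.875) = 1515/512, f(-0.5) = 2.625.
Sum = Δt · [f(-1.625) + f(-1.25) + f(-0.875) + f(-0.5)].
Sum ≈ 3.54199.

3.54199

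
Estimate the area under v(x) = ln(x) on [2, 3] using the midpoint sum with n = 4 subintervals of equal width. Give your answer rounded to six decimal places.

0.909976

Δx = (3 − 2)/4 = 0.25.
Midpoints: 2.125, 2.375, 2.625, 2.875.
v(2.125) ≈ 0.753772, v(2.375) ≈ 0.864997, v(2.625) ≈ 0.965081, v(2.875) ≈ 1.056053.
Sum = Δx · [v(2.125) + v(2.375) + v(2.625) + v(2.875)].
Sum ≈ 0.909976.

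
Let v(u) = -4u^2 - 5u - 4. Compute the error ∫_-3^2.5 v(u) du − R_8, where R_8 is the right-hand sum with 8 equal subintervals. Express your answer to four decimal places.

7.4049

Exact integral: ∫_-3^2.5 v(u) du ≈ -71.958333.
R_8 = -79.36328125.
Error ≈ -71.958333 − (-79.36328125) ≈ 7.4049.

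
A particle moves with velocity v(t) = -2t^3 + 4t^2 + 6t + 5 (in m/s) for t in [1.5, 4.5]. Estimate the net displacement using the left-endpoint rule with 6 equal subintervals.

Δt = (4.5 − 1.5)/6 = 0.5.
Left endpoints: 1.5, 2, 2.5, 3, 3.5, 4.
v(1.5) = 16.25, v(2) = 17, v(2.5) = 13.75, v(3) = 5, v(3.5) = -10.75, v(4) = -35.
Sum = Δt · [v(1.5) + v(2) + v(2.5) + ...].
Sum = 3.125.

3.125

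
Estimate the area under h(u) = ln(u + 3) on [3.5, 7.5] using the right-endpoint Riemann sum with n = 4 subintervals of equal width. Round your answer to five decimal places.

Δu = (7.5 − 3.5)/4 = 1.
Right endpoints: 4.5, 5.5, 6.5, 7.5.
h(4.5) ≈ 2.01490, h(5.5) ≈ 2.14007, h(6.5) ≈ 2.25129, h(7.5) ≈ 2.35138.
Sum = Δu · [h(4.5) + h(5.5) + h(6.5) + h(7.5)].
Sum ≈ 8.75764.

8.75764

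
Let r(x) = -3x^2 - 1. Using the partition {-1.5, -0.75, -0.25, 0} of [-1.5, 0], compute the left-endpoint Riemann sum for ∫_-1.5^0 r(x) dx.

-7.453125

Subinterval widths: 0.75, 0.5, 0.25.
Left endpoints: -1.5, -0.75, -0.25.
r(-1.5) = -7.75, r(-0.75) = -2.6875, r(-0.25) = -1.1875.
Sum = Σ Δx_i · r(x_i).
Sum = -7.453125.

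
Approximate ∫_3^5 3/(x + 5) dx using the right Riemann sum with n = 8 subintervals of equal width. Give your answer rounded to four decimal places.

Δx = (5 − 3)/8 = 0.25.
Right endpoints: 3.25, 3.5, 3.75, 4, 4.25, 4.5, 4.75, 5.
f(3.25) = 4/11, f(3.5) = 6/17, f(3.75) = 12/35, f(4) = 1/3, f(4.25) = 12/37, f(4.5) = 6/19, f(4.75) = 4/13, f(5) = 0.3.
Sum = Δx · [f(3.25) + f(3.5) + f(3.75) + ...].
Sum ≈ 0.6601.

0.6601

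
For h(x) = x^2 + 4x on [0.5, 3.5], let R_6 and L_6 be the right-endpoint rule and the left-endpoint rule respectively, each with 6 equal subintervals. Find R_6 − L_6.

12

R_6 = 44.375.
L_6 = 32.375.
R_6 − L_6 = 12.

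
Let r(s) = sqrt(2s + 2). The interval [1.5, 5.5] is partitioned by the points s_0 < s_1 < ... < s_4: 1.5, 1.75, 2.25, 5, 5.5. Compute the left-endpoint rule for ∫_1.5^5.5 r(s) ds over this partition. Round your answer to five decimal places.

Subinterval widths: 0.25, 0.5, 2.75, 0.5.
Left endpoints: 1.5, 1.75, 2.25, 5.
r(1.5) ≈ 2.23607, r(1.75) ≈ 2.34521, r(2.25) ≈ 2.54951, r(5) ≈ 3.46410.
Sum = Σ Δs_i · r(s_i).
Sum ≈ 10.47482.

10.47482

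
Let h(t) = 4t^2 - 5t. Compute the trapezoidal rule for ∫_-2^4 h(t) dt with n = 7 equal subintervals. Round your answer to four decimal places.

Δt = (4 − (-2))/7 = 6/7.
h(-2) = 26, h(-8/7) = 536/49, h(-2/7) = 86/49, h(4/7) = -76/49, h(10/7) = 50/49, h(16/7) = 464/49, h(22/7) = 1166/49, h(4) = 44.
T_7 = (Δt/2)·[h(t_0) + 2h(t_1) + ... + 2h(t_{6}) + h(t_7)].
Sum ≈ 68.9388.

68.9388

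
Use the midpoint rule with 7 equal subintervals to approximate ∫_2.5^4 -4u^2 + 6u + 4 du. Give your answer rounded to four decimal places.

-29.2270

Δu = (4 − 2.5)/7 = 3/14.
Midpoints: 73/28, 79/28, 85/28, 3.25, 97/28, 103/28, 109/28.
f(73/28) = -1479/196, f(79/28) = -2139/196, f(85/28) = -2871/196, f(3.25) = -18.75, f(97/28) = -4551/196, f(103/28) = -5499/196, f(109/28) = -6519/196.
Sum = Δu · [f(73/28) + f(79/28) + f(85/28) + ...].
Sum ≈ -29.2270.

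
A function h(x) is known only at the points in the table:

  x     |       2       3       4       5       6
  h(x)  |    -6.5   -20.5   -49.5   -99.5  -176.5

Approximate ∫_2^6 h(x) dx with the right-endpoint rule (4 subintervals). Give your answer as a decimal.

-346

Δx = 1.
Sum = 1·[(-20.5) + (-49.5) + (-99.5) + (-176.5)] = -346.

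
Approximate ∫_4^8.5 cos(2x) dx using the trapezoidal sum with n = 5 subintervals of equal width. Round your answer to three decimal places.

-0.697

Δx = (8.5 − 4)/5 = 0.9.
f(4) ≈ -0.146, f(4.9) ≈ -0.930, f(5.8) ≈ 0.568, f(6.7) ≈ 0.672, f(7.6) ≈ -0.874, f(8.5) ≈ -0.275.
T_5 = (Δx/2)·[f(x_0) + 2f(x_1) + ... + 2f(x_{4}) + f(x_5)].
Sum ≈ -0.697.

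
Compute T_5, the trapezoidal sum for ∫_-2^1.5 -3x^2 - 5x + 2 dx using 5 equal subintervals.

Δx = (1.5 − (-2))/5 = 0.7.
f(-2) = 0, f(-1.3) = 3.43, f(-0.6) = 3.92, f(0.1) = 1.47, f(0.8) = -3.92, f(1.5) = -12.25.
T_5 = (Δx/2)·[f(x_0) + 2f(x_1) + ... + 2f(x_{4}) + f(x_5)].
Sum = -0.8575.

-0.8575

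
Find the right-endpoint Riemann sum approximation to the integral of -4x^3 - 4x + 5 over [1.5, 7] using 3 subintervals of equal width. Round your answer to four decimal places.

-3884.5278

Δx = (7 − 1.5)/3 = 11/6.
Right endpoints: 10/3, 31/6, 7.
f(10/3) = -4225/27, f(31/6) = -30637/54, f(7) = -1395.
Sum = Δx · [f(10/3) + f(31/6) + f(7)].
Sum ≈ -3884.5278.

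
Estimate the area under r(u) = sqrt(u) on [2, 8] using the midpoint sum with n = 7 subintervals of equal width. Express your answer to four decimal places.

Δu = (8 − 2)/7 = 6/7.
Midpoints: 17/7, 23/7, 29/7, 5, 41/7, 47/7, 53/7.
r(17/7) ≈ 1.5584, r(23/7) ≈ 1.8127, r(29/7) ≈ 2.0354, r(5) ≈ 2.2361, r(41/7) ≈ 2.4202, r(47/7) ≈ 2.5912, r(53/7) ≈ 2.7516.
Sum = Δu · [r(17/7) + r(23/7) + r(29/7) + ...].
Sum ≈ 13.2047.

13.2047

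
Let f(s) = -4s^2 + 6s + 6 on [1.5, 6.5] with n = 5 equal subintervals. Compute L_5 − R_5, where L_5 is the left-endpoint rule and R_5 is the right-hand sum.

130

L_5 = -150.
R_5 = -280.
L_5 − R_5 = 130.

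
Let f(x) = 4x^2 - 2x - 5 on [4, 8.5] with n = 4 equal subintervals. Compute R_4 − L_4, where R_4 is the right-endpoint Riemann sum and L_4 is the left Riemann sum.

243

R_4 = 780.046875.
L_4 = 537.046875.
R_4 − L_4 = 243.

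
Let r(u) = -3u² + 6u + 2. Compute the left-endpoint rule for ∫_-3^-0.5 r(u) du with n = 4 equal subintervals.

Δu = (-0.5 − (-3))/4 = 0.625.
Left endpoints: -3, -2.375, -1.75, -1.125.
r(-3) = -43, r(-2.375) = -29.171875, r(-1.75) = -17.6875, r(-1.125) = -8.546875.
Sum = Δu · [r(-3) + r(-2.375) + r(-1.75) + r(-1.125)].
Sum = -61.50390625.

-61.50390625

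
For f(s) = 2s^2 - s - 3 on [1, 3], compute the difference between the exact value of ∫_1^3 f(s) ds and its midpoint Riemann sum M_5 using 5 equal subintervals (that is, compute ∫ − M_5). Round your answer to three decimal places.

Exact integral: ∫_1^3 f(s) ds ≈ 7.33333.
M_5 = 7.28.
Error ≈ 7.33333 − 7.28 ≈ 0.053.

0.053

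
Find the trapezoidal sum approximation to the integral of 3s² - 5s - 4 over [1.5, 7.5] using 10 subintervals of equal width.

260.58

Δs = (7.5 − 1.5)/10 = 0.6.
f(1.5) = -4.75, f(2.1) = -1.27, f(2.7) = 4.37, f(3.3) = 12.17, f(3.9) = 22.13, f(4.5) = 34.25, f(5.1) = 48.53, f(5.7) = 64.97, f(6.3) = 83.57, f(6.9) = 104.33, f(7.5) = 127.25.
T_10 = (Δs/2)·[f(s_0) + 2f(s_1) + ... + 2f(s_{9}) + f(s_10)].
Sum = 260.58.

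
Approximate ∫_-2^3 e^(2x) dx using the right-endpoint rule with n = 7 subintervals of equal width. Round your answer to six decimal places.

378.971177

Δx = (3 − (-2))/7 = 5/7.
Right endpoints: -9/7, -4/7, 1/7, 6/7, 11/7, 16/7, 3.
f(-9/7) ≈ 0.076426, f(-4/7) ≈ 0.318907, f(1/7) ≈ 1.330712, f(6/7) ≈ 5.552708, f(11/7) ≈ 23.169972, f(16/7) ≈ 96.682128, f(3) ≈ 403.428793.
Sum = Δx · [f(-9/7) + f(-4/7) + f(1/7) + ...].
Sum ≈ 378.971177.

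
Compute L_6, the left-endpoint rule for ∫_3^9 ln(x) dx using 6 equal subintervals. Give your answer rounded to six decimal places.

9.911456

Δx = (9 − 3)/6 = 1.
Left endpoints: 3, 4, 5, 6, 7, 8.
f(3) ≈ 1.098612, f(4) ≈ 1.386294, f(5) ≈ 1.609438, f(6) ≈ 1.791759, f(7) ≈ 1.945910, f(8) ≈ 2.079442.
Sum = Δx · [f(3) + f(4) + f(5) + ...].
Sum ≈ 9.911456.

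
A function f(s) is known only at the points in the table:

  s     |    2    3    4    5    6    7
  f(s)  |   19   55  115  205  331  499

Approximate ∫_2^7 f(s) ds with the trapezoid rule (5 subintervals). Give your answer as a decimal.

Δs = 1.
T_5 = (1/2)·[19 + 2·55 + 2·115 + 2·205 + 2·331 + 499] = 965.

965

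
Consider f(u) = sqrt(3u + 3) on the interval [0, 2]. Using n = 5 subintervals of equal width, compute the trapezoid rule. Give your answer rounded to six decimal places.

4.840440

Δu = (2 − 0)/5 = 0.4.
f(0) ≈ 1.732051, f(0.4) ≈ 2.049390, f(0.8) ≈ 2.323790, f(1.2) ≈ 2.569047, f(1.6) ≈ 2.792848, f(2) ≈ 3.000000.
T_5 = (Δu/2)·[f(u_0) + 2f(u_1) + ... + 2f(u_{4}) + f(u_5)].
Sum ≈ 4.840440.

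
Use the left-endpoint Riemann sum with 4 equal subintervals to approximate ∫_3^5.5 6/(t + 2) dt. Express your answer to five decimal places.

2.56212

Δt = (5.5 − 3)/4 = 0.625.
Left endpoints: 3, 3.625, 4.25, 4.875.
f(3) = 1.2, f(3.625) = 16/15, f(4.25) = 0.96, f(4.875) = 48/55.
Sum = Δt · [f(3) + f(3.625) + f(4.25) + f(4.875)].
Sum ≈ 2.56212.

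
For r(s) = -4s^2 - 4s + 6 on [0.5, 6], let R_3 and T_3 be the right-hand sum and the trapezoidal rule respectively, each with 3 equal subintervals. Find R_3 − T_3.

-151.25

R_3 ≈ -489.9074074.
T_3 ≈ -338.6574074.
R_3 − T_3 = -151.25.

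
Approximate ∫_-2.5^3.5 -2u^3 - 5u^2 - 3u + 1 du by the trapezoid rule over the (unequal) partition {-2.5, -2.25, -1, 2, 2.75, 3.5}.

-193.453125

Subinterval widths: 0.25, 1.25, 3, 0.75, 0.75.
f(-2.5) = 8.5, f(-2.25) = 5.21875, f(-1) = 1, f(2) = -41, f(2.75) = -86.65625, f(3.5) = -156.5.
On each subinterval the trapezoid contributes (Δu_i/2)·[f(u_{i-1}) + f(u_i)].
Sum = -193.453125.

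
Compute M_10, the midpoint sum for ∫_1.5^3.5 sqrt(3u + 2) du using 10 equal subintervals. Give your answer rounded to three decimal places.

6.139

Δu = (3.5 − 1.5)/10 = 0.2.
Midpoints: 1.6, 1.8, 2, 2.2, 2.4, 2.6, 2.8, 3, 3.2, 3.4.
f(1.6) ≈ 2.608, f(1.8) ≈ 2.720, f(2) ≈ 2.828, f(2.2) ≈ 2.933, f(2.4) ≈ 3.033, f(2.6) ≈ 3.130, f(2.8) ≈ 3.225, f(3) ≈ 3.317, f(3.2) ≈ 3.406, f(3.4) ≈ 3.493.
Sum = Δu · [f(1.6) + f(1.8) + f(2) + ...].
Sum ≈ 6.139.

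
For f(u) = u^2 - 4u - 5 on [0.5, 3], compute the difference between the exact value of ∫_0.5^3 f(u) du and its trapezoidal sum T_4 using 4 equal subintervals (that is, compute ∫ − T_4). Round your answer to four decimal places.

Exact integral: ∫_0.5^3 f(u) du ≈ -21.041667.
T_4 = -20.87890625.
Error ≈ -21.041667 − (-20.87890625) ≈ -0.1628.

-0.1628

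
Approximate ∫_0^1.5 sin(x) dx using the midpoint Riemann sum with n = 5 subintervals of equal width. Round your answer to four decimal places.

Δx = (1.5 − 0)/5 = 0.3.
Midpoints: 0.15, 0.45, 0.75, 1.05, 1.35.
f(0.15) ≈ 0.1494, f(0.45) ≈ 0.4350, f(0.75) ≈ 0.6816, f(1.05) ≈ 0.8674, f(1.35) ≈ 0.9757.
Sum = Δx · [f(0.15) + f(0.45) + f(0.75) + f(1.05) + f(1.35)].
Sum ≈ 0.9328.

0.9328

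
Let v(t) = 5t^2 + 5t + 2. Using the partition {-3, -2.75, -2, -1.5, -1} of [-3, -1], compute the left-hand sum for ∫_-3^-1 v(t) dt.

36.421875

Subinterval widths: 0.25, 0.75, 0.5, 0.5.
Left endpoints: -3, -2.75, -2, -1.5.
v(-3) = 32, v(-2.75) = 26.0625, v(-2) = 12, v(-1.5) = 5.75.
Sum = Σ Δt_i · v(t_i).
Sum = 36.421875.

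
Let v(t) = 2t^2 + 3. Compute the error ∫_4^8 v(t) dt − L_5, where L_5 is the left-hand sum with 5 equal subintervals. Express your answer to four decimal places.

37.5467

Exact integral: ∫_4^8 v(t) dt ≈ 310.666667.
L_5 = 273.12.
Error ≈ 310.666667 − 273.12 ≈ 37.5467.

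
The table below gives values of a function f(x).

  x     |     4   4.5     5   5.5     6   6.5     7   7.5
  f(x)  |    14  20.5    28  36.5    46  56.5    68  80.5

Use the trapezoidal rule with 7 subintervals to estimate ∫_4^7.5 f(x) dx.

151.375

Δx = 0.5.
T_7 = (0.5/2)·[14 + 2·20.5 + 2·28 + 2·36.5 + 2·46 + 2·56.5 + 2·68 + 80.5] = 151.375.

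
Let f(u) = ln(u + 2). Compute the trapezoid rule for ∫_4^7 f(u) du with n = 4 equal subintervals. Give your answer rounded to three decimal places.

Δu = (7 − 4)/4 = 0.75.
f(4) ≈ 1.792, f(4.75) ≈ 1.910, f(5.5) ≈ 2.015, f(6.25) ≈ 2.110, f(7) ≈ 2.197.
T_4 = (Δu/2)·[f(u_0) + 2f(u_1) + 2f(u_2) + 2f(u_3) + f(u_4)].
Sum ≈ 6.022.

6.022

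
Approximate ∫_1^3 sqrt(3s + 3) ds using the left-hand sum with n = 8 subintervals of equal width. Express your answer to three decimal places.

Δs = (3 − 1)/8 = 0.25.
Left endpoints: 1, 1.25, 1.5, 1.75, 2, 2.25, 2.5, 2.75.
f(1) ≈ 2.449, f(1.25) ≈ 2.598, f(1.5) ≈ 2.739, f(1.75) ≈ 2.872, f(2) ≈ 3.000, f(2.25) ≈ 3.122, f(2.5) ≈ 3.240, f(2.75) ≈ 3.354.
Sum = Δs · [f(1) + f(1.25) + f(1.5) + ...].
Sum ≈ 5.844.

5.844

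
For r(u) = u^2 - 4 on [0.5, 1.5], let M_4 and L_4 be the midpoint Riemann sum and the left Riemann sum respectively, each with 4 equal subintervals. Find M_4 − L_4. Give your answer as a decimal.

0.234375

M_4 = -2.921875.
L_4 = -3.15625.
M_4 − L_4 = 0.234375.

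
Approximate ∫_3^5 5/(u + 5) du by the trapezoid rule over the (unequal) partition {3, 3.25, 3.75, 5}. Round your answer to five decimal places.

1.11790

Subinterval widths: 0.25, 0.5, 1.25.
f(3) = 0.625, f(3.25) = 20/33, f(3.75) = 4/7, f(5) = 0.5.
On each subinterval the trapezoid contributes (Δu_i/2)·[f(u_{i-1}) + f(u_i)].
Sum ≈ 1.11790.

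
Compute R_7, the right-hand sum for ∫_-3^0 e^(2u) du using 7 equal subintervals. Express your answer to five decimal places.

0.74268

Δu = (0 − (-3))/7 = 3/7.
Right endpoints: -18/7, -15/7, -12/7, -9/7, -6/7, -3/7, 0.
f(-18/7) ≈ 0.00584, f(-15/7) ≈ 0.01376, f(-12/7) ≈ 0.03243, f(-9/7) ≈ 0.07643, f(-6/7) ≈ 0.18009, f(-3/7) ≈ 0.42437, f(0) ≈ 1.00000.
Sum = Δu · [f(-18/7) + f(-15/7) + f(-12/7) + ...].
Sum ≈ 0.74268.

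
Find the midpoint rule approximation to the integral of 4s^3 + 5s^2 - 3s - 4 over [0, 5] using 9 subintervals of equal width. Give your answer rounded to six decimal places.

771.332305

Δs = (5 − 0)/9 = 5/9.
Midpoints: 5/18, 5/6, 25/18, 35/18, 2.5, 55/18, 65/18, 25/6, 85/18.
f(5/18) = -12719/2916, f(5/6) = -77/108, f(25/18) = 35561/2916, f(35/18) = 112201/2916, f(2.5) = 82.25, f(55/18) = 430481/2916, f(65/18) = 696121/2916, f(25/6) = 38843/108, f(85/18) = 1500401/2916.
Sum = Δs · [f(5/18) + f(5/6) + f(25/18) + ...].
Sum ≈ 771.332305.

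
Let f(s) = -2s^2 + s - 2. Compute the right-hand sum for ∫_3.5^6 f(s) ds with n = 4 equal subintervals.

Δs = (6 − 3.5)/4 = 0.625.
Right endpoints: 4.125, 4.75, 5.375, 6.
f(4.125) = -31.90625, f(4.75) = -42.375, f(5.375) = -54.40625, f(6) = -68.
Sum = Δs · [f(4.125) + f(4.75) + f(5.375) + f(6)].
Sum = -122.9296875.

-122.9296875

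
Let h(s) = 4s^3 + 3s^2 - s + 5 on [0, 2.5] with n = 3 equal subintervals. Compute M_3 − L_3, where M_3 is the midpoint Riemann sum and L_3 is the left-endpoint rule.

M_3 ≈ 61.458333.
L_3 ≈ 36.458333.
M_3 − L_3 = 25.

25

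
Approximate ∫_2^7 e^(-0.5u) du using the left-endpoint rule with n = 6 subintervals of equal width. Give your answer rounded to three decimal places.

0.826

Δu = (7 − 2)/6 = 5/6.
Left endpoints: 2, 17/6, 11/3, 4.5, 16/3, 37/6.
f(2) ≈ 0.368, f(17/6) ≈ 0.243, f(11/3) ≈ 0.160, f(4.5) ≈ 0.105, f(16/3) ≈ 0.069, f(37/6) ≈ 0.046.
Sum = Δu · [f(2) + f(17/6) + f(11/3) + ...].
Sum ≈ 0.826.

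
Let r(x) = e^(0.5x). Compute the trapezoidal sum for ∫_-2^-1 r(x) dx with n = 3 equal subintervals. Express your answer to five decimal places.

Δx = (-1 − (-2))/3 = 1/3.
r(-2) ≈ 0.36788, r(-5/3) ≈ 0.43460, r(-4/3) ≈ 0.51342, r(-1) ≈ 0.60653.
T_3 = (Δx/2)·[r(x_0) + 2r(x_1) + 2r(x_2) + r(x_3)].
Sum ≈ 0.47841.

0.47841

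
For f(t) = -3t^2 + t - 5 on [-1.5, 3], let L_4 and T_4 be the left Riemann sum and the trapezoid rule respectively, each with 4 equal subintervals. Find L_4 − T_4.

L_4 = -43.48828125.
T_4 = -52.34765625.
L_4 − T_4 = 8.859375.

8.859375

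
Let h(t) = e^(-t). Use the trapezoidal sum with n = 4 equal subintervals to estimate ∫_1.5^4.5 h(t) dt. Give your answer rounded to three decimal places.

Δt = (4.5 − 1.5)/4 = 0.75.
h(1.5) ≈ 0.223, h(2.25) ≈ 0.105, h(3) ≈ 0.050, h(3.75) ≈ 0.024, h(4.5) ≈ 0.011.
T_4 = (Δt/2)·[h(t_0) + 2h(t_1) + 2h(t_2) + 2h(t_3) + h(t_4)].
Sum ≈ 0.222.

0.222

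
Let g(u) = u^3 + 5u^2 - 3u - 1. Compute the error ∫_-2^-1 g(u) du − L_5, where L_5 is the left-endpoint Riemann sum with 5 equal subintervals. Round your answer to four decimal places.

Exact integral: ∫_-2^-1 g(u) du ≈ 11.416667.
L_5 = 12.52.
Error ≈ 11.416667 − 12.52 ≈ -1.1033.

-1.1033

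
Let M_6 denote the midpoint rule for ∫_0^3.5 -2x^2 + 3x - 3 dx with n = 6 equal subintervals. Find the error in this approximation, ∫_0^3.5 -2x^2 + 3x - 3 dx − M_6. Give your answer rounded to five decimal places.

Exact integral: ∫_0^3.5 f(x) dx ≈ -20.7083333.
M_6 ≈ -20.5098380.
Error ≈ -20.7083333 − (-20.5098380) ≈ -0.19850.

-0.19850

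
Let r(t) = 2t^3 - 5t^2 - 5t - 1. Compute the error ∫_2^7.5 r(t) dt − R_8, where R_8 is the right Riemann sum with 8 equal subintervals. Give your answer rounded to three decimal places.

-195.463

Exact integral: ∫_2^7.5 r(t) dt ≈ 748.11458.
R_8 ≈ 943.57764.
Error ≈ 748.11458 − 943.57764 ≈ -195.463.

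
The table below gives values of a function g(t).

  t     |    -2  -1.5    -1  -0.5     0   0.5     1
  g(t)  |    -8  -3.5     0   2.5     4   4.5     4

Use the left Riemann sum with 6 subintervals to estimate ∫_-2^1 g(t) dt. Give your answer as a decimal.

-0.25

Δt = 0.5.
Sum = 0.5·[(-8) + (-3.5) + 0 + 2.5 + 4 + 4.5] = -0.25.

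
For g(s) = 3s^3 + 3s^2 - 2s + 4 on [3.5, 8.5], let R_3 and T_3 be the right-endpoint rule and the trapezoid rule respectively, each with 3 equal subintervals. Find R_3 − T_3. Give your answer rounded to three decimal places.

1569.792

R_3 ≈ 6035.48611.
T_3 ≈ 4465.69444.
R_3 − T_3 ≈ 1569.792.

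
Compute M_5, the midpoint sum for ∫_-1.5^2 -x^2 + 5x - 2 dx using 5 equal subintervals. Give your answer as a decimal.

-6.27375

Δx = (2 − (-1.5))/5 = 0.7.
Midpoints: -1.15, -0.45, 0.25, 0.95, 1.65.
f(-1.15) = -9.0725, f(-0.45) = -4.4525, f(0.25) = -0.8125, f(0.95) = 1.8475, f(1.65) = 3.5275.
Sum = Δx · [f(-1.15) + f(-0.45) + f(0.25) + f(0.95) + f(1.65)].
Sum = -6.27375.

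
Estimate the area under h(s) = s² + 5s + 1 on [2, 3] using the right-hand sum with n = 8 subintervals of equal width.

20.4609375

Δs = (3 − 2)/8 = 0.125.
Right endpoints: 2.125, 2.25, 2.375, 2.5, 2.625, 2.75, 2.875, 3.
h(2.125) = 16.140625, h(2.25) = 17.3125, h(2.375) = 18.515625, h(2.5) = 19.75, h(2.625) = 21.015625, h(2.75) = 22.3125, h(2.875) = 23.640625, h(3) = 25.
Sum = Δs · [h(2.125) + h(2.25) + h(2.375) + ...].
Sum = 20.4609375.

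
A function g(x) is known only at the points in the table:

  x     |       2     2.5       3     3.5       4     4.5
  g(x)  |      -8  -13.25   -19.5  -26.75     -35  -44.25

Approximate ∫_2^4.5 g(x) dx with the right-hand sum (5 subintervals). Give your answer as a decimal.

-69.375

Δx = 0.5.
Sum = 0.5·[(-13.25) + (-19.5) + (-26.75) + (-35) + (-44.25)] = -69.375.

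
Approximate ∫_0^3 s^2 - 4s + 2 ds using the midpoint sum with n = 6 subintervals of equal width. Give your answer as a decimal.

-3.0625

Δs = (3 − 0)/6 = 0.5.
Midpoints: 0.25, 0.75, 1.25, 1.75, 2.25, 2.75.
f(0.25) = 1.0625, f(0.75) = -0.4375, f(1.25) = -1.4375, f(1.75) = -1.9375, f(2.25) = -1.9375, f(2.75) = -1.4375.
Sum = Δs · [f(0.25) + f(0.75) + f(1.25) + ...].
Sum = -3.0625.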